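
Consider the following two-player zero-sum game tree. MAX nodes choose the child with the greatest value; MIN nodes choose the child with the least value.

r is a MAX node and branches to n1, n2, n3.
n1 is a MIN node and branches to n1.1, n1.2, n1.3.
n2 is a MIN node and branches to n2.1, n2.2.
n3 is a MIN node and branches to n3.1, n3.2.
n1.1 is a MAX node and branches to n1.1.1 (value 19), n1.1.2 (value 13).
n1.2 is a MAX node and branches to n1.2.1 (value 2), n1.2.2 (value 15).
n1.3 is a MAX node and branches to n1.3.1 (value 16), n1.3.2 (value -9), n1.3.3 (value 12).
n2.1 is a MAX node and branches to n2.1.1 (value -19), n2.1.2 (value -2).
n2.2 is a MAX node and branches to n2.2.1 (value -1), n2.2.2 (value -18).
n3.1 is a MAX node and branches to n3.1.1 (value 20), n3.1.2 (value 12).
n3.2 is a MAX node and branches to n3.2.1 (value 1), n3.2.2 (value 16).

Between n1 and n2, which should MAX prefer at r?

n1.1 (MAX): max(19, 13) = 19
n1.2 (MAX): max(2, 15) = 15
n1.3 (MAX): max(16, -9, 12) = 16
n1 (MIN): min(19, 15, 16) = 15
n2.1 (MAX): max(-19, -2) = -2
n2.2 (MAX): max(-1, -18) = -1
n2 (MIN): min(-2, -1) = -2
MAX prefers the higher value; n1=15, n2=-2. n1 is better since 15 > -2.

n1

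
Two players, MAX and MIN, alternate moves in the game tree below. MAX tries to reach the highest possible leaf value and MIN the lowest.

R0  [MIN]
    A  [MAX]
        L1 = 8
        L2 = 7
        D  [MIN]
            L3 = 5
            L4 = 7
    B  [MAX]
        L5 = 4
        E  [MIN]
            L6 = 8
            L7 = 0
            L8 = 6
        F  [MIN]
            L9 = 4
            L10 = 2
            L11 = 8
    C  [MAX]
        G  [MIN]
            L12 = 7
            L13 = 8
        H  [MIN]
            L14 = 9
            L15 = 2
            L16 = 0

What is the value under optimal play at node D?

5

D (MIN): min(5, 7) = 5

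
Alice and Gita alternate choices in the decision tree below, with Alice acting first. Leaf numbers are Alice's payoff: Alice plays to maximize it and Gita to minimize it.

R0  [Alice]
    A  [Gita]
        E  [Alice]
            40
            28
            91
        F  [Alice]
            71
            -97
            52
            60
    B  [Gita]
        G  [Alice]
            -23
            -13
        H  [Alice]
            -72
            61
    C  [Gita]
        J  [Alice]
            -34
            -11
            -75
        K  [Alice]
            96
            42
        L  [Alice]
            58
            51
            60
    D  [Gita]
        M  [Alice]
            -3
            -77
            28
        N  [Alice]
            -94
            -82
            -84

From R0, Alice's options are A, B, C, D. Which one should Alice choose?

E (Alice): max(40, 28, 91) = 91
F (Alice): max(71, -97, 52, 60) = 71
A (Gita): min(91, 71) = 71
G (Alice): max(-23, -13) = -13
H (Alice): max(-72, 61) = 61
B (Gita): min(-13, 61) = -13
J (Alice): max(-34, -11, -75) = -11
K (Alice): max(96, 42) = 96
L (Alice): max(58, 51, 60) = 60
C (Gita): min(-11, 96, 60) = -11
M (Alice): max(-3, -77, 28) = 28
N (Alice): max(-94, -82, -84) = -82
D (Gita): min(28, -82) = -82
R0 (Alice): max(71, -13, -11, -82) = 71
Alice at R0 wants the highest of {A=71, B=-13, C=-11, D=-82}, so chooses A.

A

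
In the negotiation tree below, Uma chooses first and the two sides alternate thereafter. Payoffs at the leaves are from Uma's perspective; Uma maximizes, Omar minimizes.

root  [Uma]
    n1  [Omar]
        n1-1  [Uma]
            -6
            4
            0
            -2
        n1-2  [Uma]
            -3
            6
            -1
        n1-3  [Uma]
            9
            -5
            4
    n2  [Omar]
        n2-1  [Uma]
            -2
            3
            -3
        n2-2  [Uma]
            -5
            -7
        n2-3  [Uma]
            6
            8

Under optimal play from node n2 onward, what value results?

-5

n2-1 (Uma): max(-2, 3, -3) = 3
n2-2 (Uma): max(-5, -7) = -5
n2-3 (Uma): max(6, 8) = 8
n2 (Omar): min(3, -5, 8) = -5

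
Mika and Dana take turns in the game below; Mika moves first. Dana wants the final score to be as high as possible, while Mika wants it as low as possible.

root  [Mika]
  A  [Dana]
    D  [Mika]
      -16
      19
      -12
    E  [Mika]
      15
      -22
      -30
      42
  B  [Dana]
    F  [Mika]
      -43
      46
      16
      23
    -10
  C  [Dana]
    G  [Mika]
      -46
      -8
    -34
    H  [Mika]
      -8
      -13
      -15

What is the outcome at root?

-16

D (Mika): min(-16, 19, -12) = -16
E (Mika): min(15, -22, -30, 42) = -30
A (Dana): max(-16, -30) = -16
F (Mika): min(-43, 46, 16, 23) = -43
B (Dana): max(-43, -10) = -10
G (Mika): min(-46, -8) = -46
H (Mika): min(-8, -13, -15) = -15
C (Dana): max(-46, -34, -15) = -15
root (Mika): min(-16, -10, -15) = -16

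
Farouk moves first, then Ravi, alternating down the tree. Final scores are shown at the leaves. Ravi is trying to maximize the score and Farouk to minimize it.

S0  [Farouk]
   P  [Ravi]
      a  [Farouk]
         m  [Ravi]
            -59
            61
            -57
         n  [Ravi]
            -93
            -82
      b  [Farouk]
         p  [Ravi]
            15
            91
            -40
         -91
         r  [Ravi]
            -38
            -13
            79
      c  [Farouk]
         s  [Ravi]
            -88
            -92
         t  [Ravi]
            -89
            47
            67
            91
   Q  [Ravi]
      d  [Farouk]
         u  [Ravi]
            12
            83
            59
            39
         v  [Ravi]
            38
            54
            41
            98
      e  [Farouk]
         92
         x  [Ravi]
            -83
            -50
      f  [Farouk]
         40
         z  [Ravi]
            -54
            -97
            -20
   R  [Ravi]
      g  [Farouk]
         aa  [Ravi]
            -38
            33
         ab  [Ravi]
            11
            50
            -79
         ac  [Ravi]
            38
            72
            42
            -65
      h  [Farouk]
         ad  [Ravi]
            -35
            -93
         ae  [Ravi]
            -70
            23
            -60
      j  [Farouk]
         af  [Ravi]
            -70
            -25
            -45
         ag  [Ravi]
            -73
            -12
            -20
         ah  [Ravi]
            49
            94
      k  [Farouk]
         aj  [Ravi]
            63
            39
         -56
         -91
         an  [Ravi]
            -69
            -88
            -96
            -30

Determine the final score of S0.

-82

m (Ravi): max(-59, 61, -57) = 61
n (Ravi): max(-93, -82) = -82
a (Farouk): min(61, -82) = -82
p (Ravi): max(15, 91, -40) = 91
r (Ravi): max(-38, -13, 79) = 79
b (Farouk): min(91, -91, 79) = -91
s (Ravi): max(-88, -92) = -88
t (Ravi): max(-89, 47, 67, 91) = 91
c (Farouk): min(-88, 91) = -88
P (Ravi): max(-82, -91, -88) = -82
u (Ravi): max(12, 83, 59, 39) = 83
v (Ravi): max(38, 54, 41, 98) = 98
d (Farouk): min(83, 98) = 83
x (Ravi): max(-83, -50) = -50
e (Farouk): min(92, -50) = -50
z (Ravi): max(-54, -97, -20) = -20
f (Farouk): min(40, -20) = -20
Q (Ravi): max(83, -50, -20) = 83
aa (Ravi): max(-38, 33) = 33
ab (Ravi): max(11, 50, -79) = 50
ac (Ravi): max(38, 72, 42, -65) = 72
g (Farouk): min(33, 50, 72) = 33
ad (Ravi): max(-35, -93) = -35
ae (Ravi): max(-70, 23, -60) = 23
h (Farouk): min(-35, 23) = -35
af (Ravi): max(-70, -25, -45) = -25
ag (Ravi): max(-73, -12, -20) = -12
ah (Ravi): max(49, 94) = 94
j (Farouk): min(-25, -12, 94) = -25
aj (Ravi): max(63, 39) = 63
an (Ravi): max(-69, -88, -96, -30) = -30
k (Farouk): min(63, -56, -91, -30) = -91
R (Ravi): max(33, -35, -25, -91) = 33
S0 (Farouk): min(-82, 83, 33) = -82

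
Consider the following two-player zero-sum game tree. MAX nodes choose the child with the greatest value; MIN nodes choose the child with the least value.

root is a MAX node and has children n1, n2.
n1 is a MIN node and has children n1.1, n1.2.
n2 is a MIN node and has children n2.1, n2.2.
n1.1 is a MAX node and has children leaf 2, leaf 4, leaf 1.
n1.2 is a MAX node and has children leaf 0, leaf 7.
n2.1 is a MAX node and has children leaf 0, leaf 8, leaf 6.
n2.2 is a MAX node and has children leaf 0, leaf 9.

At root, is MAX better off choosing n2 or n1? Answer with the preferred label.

n2

n2.1 (MAX): max(0, 8, 6) = 8
n2.2 (MAX): max(0, 9) = 9
n2 (MIN): min(8, 9) = 8
n1.1 (MAX): max(2, 4, 1) = 4
n1.2 (MAX): max(0, 7) = 7
n1 (MIN): min(4, 7) = 4
MAX prefers the higher value; n2=8, n1=4. n2 is better since 8 > 4.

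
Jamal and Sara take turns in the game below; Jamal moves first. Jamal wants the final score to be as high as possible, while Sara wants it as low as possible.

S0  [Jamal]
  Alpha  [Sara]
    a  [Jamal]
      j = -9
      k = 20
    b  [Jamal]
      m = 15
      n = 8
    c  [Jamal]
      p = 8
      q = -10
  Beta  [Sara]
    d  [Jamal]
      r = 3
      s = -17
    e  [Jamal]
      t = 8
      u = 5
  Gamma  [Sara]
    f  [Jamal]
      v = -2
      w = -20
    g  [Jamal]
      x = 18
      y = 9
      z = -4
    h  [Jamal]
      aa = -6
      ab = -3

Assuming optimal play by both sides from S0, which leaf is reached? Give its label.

p

a (Jamal): max(-9, 20) = 20
b (Jamal): max(15, 8) = 15
c (Jamal): max(8, -10) = 8
Alpha (Sara): min(20, 15, 8) = 8
d (Jamal): max(3, -17) = 3
e (Jamal): max(8, 5) = 8
Beta (Sara): min(3, 8) = 3
f (Jamal): max(-2, -20) = -2
g (Jamal): max(18, 9, -4) = 18
h (Jamal): max(-6, -3) = -3
Gamma (Sara): min(-2, 18, -3) = -3
S0 (Jamal): max(8, 3, -3) = 8
At S0, Jamal picks Alpha (highest: 8).
At Alpha, Sara picks c (lowest: 8).
At c, Jamal picks p (highest: 8).
Terminal value 8.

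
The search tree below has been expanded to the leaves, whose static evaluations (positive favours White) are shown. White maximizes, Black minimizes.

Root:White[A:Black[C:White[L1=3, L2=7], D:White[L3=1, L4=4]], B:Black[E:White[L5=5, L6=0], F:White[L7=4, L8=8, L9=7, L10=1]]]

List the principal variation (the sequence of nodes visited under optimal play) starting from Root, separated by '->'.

C (White): max(3, 7) = 7
D (White): max(1, 4) = 4
A (Black): min(7, 4) = 4
E (White): max(5, 0) = 5
F (White): max(4, 8, 7, 1) = 8
B (Black): min(5, 8) = 5
Root (White): max(4, 5) = 5
At Root, White picks B (highest: 5).
At B, Black picks E (lowest: 5).
At E, White picks L5 (highest: 5).
Terminal value 5.

Root -> B -> E -> L5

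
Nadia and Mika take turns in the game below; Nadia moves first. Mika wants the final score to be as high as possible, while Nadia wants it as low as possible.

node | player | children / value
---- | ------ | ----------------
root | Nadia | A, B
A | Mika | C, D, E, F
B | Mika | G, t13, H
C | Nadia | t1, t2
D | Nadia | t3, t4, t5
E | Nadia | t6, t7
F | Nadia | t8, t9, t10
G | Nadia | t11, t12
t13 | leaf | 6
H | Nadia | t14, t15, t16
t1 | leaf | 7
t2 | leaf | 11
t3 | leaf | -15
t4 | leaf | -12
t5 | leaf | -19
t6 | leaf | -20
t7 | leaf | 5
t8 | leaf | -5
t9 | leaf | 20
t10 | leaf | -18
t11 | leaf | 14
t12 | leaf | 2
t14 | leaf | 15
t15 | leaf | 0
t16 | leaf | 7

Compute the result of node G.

G (Nadia): min(14, 2) = 2

2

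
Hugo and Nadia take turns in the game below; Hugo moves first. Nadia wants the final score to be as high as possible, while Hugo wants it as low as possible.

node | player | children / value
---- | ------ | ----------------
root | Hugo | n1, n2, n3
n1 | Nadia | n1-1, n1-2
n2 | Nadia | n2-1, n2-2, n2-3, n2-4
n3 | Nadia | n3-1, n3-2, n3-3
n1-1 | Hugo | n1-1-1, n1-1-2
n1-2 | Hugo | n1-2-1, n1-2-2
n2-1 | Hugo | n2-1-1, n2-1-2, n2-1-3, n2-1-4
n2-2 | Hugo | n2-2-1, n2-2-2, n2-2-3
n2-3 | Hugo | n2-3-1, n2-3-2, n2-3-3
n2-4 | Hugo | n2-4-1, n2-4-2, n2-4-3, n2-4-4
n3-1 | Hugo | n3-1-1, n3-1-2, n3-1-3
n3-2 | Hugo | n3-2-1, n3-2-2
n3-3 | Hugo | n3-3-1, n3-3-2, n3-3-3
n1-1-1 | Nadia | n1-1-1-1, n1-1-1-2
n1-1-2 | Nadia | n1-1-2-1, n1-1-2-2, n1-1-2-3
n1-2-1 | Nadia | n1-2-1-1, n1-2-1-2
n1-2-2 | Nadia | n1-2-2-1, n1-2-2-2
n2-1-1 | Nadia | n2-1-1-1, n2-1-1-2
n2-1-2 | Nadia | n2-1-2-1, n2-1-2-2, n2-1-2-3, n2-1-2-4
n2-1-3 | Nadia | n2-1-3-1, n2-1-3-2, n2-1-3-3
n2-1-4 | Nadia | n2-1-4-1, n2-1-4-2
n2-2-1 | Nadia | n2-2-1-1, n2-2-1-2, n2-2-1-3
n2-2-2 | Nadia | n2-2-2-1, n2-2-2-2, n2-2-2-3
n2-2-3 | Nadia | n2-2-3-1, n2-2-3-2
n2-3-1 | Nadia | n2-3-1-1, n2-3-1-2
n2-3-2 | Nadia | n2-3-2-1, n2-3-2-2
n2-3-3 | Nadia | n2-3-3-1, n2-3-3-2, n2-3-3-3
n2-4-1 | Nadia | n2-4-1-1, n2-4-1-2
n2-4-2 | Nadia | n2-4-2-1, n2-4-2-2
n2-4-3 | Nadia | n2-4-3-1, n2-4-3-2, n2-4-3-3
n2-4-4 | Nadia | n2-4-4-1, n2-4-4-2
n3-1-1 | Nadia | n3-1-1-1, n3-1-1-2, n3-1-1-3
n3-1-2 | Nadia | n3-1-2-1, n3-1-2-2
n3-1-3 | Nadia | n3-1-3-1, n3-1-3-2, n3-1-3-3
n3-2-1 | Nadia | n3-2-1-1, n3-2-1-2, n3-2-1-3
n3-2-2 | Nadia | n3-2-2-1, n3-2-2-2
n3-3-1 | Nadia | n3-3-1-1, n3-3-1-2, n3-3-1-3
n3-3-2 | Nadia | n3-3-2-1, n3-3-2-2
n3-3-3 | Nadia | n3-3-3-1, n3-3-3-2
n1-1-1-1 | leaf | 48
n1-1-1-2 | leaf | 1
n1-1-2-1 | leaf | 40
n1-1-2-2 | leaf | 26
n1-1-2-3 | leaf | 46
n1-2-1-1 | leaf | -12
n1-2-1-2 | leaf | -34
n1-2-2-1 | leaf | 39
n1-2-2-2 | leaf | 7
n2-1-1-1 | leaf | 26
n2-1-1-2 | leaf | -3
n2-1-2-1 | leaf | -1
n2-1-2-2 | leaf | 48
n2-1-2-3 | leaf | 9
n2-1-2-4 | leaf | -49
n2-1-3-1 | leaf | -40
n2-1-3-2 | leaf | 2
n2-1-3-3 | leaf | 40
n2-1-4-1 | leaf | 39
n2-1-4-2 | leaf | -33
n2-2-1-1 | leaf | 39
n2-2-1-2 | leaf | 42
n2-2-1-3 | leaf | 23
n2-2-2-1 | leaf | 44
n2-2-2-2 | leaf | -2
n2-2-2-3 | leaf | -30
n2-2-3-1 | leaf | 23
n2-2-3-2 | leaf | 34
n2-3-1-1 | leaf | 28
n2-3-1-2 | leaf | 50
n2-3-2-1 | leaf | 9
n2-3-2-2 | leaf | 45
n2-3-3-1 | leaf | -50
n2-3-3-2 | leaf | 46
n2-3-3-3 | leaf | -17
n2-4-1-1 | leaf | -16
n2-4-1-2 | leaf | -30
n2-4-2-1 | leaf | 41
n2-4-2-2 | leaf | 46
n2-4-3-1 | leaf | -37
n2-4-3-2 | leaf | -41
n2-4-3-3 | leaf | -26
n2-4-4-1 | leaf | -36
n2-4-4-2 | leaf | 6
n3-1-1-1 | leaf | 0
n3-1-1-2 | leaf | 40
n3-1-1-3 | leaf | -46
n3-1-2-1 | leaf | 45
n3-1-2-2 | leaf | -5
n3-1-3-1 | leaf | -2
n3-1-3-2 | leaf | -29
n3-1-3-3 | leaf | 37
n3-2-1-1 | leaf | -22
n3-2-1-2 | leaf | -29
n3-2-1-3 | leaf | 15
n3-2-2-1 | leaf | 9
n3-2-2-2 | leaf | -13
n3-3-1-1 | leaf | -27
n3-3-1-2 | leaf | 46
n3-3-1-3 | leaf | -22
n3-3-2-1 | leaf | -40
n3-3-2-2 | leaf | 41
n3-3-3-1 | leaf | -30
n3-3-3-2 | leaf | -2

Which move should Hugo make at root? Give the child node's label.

n3

n1-1-1 (Nadia): max(48, 1) = 48
n1-1-2 (Nadia): max(40, 26, 46) = 46
n1-1 (Hugo): min(48, 46) = 46
n1-2-1 (Nadia): max(-12, -34) = -12
n1-2-2 (Nadia): max(39, 7) = 39
n1-2 (Hugo): min(-12, 39) = -12
n1 (Nadia): max(46, -12) = 46
n2-1-1 (Nadia): max(26, -3) = 26
n2-1-2 (Nadia): max(-1, 48, 9, -49) = 48
n2-1-3 (Nadia): max(-40, 2, 40) = 40
n2-1-4 (Nadia): max(39, -33) = 39
n2-1 (Hugo): min(26, 48, 40, 39) = 26
n2-2-1 (Nadia): max(39, 42, 23) = 42
n2-2-2 (Nadia): max(44, -2, -30) = 44
n2-2-3 (Nadia): max(23, 34) = 34
n2-2 (Hugo): min(42, 44, 34) = 34
n2-3-1 (Nadia): max(28, 50) = 50
n2-3-2 (Nadia): max(9, 45) = 45
n2-3-3 (Nadia): max(-50, 46, -17) = 46
n2-3 (Hugo): min(50, 45, 46) = 45
n2-4-1 (Nadia): max(-16, -30) = -16
n2-4-2 (Nadia): max(41, 46) = 46
n2-4-3 (Nadia): max(-37, -41, -26) = -26
n2-4-4 (Nadia): max(-36, 6) = 6
n2-4 (Hugo): min(-16, 46, -26, 6) = -26
n2 (Nadia): max(26, 34, 45, -26) = 45
n3-1-1 (Nadia): max(0, 40, -46) = 40
n3-1-2 (Nadia): max(45, -5) = 45
n3-1-3 (Nadia): max(-2, -29, 37) = 37
n3-1 (Hugo): min(40, 45, 37) = 37
n3-2-1 (Nadia): max(-22, -29, 15) = 15
n3-2-2 (Nadia): max(9, -13) = 9
n3-2 (Hugo): min(15, 9) = 9
n3-3-1 (Nadia): max(-27, 46, -22) = 46
n3-3-2 (Nadia): max(-40, 41) = 41
n3-3-3 (Nadia): max(-30, -2) = -2
n3-3 (Hugo): min(46, 41, -2) = -2
n3 (Nadia): max(37, 9, -2) = 37
root (Hugo): min(46, 45, 37) = 37
Hugo at root wants the lowest of {n1=46, n2=45, n3=37}, so chooses n3.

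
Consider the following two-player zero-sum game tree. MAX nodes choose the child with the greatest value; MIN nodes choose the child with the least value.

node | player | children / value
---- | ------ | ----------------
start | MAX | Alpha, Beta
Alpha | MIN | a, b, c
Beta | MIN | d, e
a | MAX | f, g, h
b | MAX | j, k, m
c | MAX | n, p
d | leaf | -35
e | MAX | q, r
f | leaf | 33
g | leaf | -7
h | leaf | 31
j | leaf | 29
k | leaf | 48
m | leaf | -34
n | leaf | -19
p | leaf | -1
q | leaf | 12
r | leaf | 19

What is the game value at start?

a (MAX): max(33, -7, 31) = 33
b (MAX): max(29, 48, -34) = 48
c (MAX): max(-19, -1) = -1
Alpha (MIN): min(33, 48, -1) = -1
e (MAX): max(12, 19) = 19
Beta (MIN): min(-35, 19) = -35
start (MAX): max(-1, -35) = -1

-1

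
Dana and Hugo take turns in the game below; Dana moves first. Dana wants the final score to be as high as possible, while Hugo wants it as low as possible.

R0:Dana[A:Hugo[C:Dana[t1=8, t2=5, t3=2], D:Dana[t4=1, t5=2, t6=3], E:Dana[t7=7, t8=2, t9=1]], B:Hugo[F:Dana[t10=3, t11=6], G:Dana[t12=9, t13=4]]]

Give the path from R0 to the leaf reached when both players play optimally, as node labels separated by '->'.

C (Dana): max(8, 5, 2) = 8
D (Dana): max(1, 2, 3) = 3
E (Dana): max(7, 2, 1) = 7
A (Hugo): min(8, 3, 7) = 3
F (Dana): max(3, 6) = 6
G (Dana): max(9, 4) = 9
B (Hugo): min(6, 9) = 6
R0 (Dana): max(3, 6) = 6
At R0, Dana picks B (highest: 6).
At B, Hugo picks F (lowest: 6).
At F, Dana picks t11 (highest: 6).
Terminal value 6.

R0 -> B -> F -> t11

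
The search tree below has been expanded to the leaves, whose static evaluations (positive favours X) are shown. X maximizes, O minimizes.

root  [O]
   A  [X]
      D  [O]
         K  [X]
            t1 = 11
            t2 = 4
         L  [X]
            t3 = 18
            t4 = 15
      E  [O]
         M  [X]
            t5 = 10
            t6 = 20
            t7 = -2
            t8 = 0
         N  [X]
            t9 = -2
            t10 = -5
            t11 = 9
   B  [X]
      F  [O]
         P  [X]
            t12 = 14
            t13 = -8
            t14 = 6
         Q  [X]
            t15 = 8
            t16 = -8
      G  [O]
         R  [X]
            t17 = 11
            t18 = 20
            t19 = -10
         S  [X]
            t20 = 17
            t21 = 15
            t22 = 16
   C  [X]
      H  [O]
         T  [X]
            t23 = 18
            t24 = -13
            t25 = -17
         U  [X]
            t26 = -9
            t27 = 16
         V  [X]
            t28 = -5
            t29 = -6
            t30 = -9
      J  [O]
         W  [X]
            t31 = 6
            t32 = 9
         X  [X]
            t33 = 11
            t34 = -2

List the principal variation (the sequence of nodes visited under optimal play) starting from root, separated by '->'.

root -> C -> J -> W -> t32

K (X): max(11, 4) = 11
L (X): max(18, 15) = 18
D (O): min(11, 18) = 11
M (X): max(10, 20, -2, 0) = 20
N (X): max(-2, -5, 9) = 9
E (O): min(20, 9) = 9
A (X): max(11, 9) = 11
P (X): max(14, -8, 6) = 14
Q (X): max(8, -8) = 8
F (O): min(14, 8) = 8
R (X): max(11, 20, -10) = 20
S (X): max(17, 15, 16) = 17
G (O): min(20, 17) = 17
B (X): max(8, 17) = 17
T (X): max(18, -13, -17) = 18
U (X): max(-9, 16) = 16
V (X): max(-5, -6, -9) = -5
H (O): min(18, 16, -5) = -5
W (X): max(6, 9) = 9
X (X): max(11, -2) = 11
J (O): min(9, 11) = 9
C (X): max(-5, 9) = 9
root (O): min(11, 17, 9) = 9
At root, O picks C (lowest: 9).
At C, X picks J (highest: 9).
At J, O picks W (lowest: 9).
At W, X picks t32 (highest: 9).
Terminal value 9.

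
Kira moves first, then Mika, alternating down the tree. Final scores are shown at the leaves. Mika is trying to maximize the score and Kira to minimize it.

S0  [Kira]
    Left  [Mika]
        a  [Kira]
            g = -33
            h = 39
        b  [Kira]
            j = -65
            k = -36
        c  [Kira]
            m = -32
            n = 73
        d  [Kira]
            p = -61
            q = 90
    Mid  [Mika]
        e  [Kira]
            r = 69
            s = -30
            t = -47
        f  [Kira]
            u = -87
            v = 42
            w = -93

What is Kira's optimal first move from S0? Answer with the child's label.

Mid

a (Kira): min(-33, 39) = -33
b (Kira): min(-65, -36) = -65
c (Kira): min(-32, 73) = -32
d (Kira): min(-61, 90) = -61
Left (Mika): max(-33, -65, -32, -61) = -32
e (Kira): min(69, -30, -47) = -47
f (Kira): min(-87, 42, -93) = -93
Mid (Mika): max(-47, -93) = -47
S0 (Kira): min(-32, -47) = -47
Kira at S0 wants the lowest of {Left=-32, Mid=-47}, so chooses Mid.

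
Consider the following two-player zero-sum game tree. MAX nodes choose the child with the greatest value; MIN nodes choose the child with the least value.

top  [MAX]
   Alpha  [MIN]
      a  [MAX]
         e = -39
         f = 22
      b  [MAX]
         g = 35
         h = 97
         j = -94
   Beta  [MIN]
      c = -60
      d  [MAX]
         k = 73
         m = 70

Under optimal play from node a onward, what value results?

a (MAX): max(-39, 22) = 22

22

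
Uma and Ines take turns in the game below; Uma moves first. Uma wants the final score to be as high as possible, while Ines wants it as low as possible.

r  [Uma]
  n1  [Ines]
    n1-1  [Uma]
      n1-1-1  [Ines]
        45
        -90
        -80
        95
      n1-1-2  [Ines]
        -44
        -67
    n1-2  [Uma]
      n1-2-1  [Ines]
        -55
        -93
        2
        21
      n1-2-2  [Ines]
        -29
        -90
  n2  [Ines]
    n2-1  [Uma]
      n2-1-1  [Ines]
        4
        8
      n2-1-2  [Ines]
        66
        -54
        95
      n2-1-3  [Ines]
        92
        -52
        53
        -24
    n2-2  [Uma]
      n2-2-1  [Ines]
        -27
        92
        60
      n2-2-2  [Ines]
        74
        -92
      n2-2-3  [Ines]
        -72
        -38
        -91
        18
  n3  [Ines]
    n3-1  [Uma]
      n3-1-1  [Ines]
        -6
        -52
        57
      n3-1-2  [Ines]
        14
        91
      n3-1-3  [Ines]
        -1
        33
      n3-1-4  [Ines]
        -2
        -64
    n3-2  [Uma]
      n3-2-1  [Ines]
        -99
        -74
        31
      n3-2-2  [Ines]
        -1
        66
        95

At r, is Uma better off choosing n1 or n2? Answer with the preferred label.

n2

n1-1-1 (Ines): min(45, -90, -80, 95) = -90
n1-1-2 (Ines): min(-44, -67) = -67
n1-1 (Uma): max(-90, -67) = -67
n1-2-1 (Ines): min(-55, -93, 2, 21) = -93
n1-2-2 (Ines): min(-29, -90) = -90
n1-2 (Uma): max(-93, -90) = -90
n1 (Ines): min(-67, -90) = -90
n2-1-1 (Ines): min(4, 8) = 4
n2-1-2 (Ines): min(66, -54, 95) = -54
n2-1-3 (Ines): min(92, -52, 53, -24) = -52
n2-1 (Uma): max(4, -54, -52) = 4
n2-2-1 (Ines): min(-27, 92, 60) = -27
n2-2-2 (Ines): min(74, -92) = -92
n2-2-3 (Ines): min(-72, -38, -91, 18) = -91
n2-2 (Uma): max(-27, -92, -91) = -27
n2 (Ines): min(4, -27) = -27
Uma prefers the higher value; n1=-90, n2=-27. n2 is better since -27 > -90.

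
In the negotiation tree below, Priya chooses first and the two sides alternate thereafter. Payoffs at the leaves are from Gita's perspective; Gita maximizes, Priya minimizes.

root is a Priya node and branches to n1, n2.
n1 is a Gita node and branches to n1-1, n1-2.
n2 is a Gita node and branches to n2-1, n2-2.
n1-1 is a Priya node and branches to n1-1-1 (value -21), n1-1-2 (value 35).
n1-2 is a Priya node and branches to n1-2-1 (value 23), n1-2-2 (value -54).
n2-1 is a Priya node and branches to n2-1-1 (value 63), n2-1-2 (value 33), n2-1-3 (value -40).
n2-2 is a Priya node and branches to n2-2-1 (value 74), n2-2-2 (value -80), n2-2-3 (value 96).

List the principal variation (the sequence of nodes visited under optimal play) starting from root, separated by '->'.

root -> n2 -> n2-1 -> n2-1-3

n1-1 (Priya): min(-21, 35) = -21
n1-2 (Priya): min(23, -54) = -54
n1 (Gita): max(-21, -54) = -21
n2-1 (Priya): min(63, 33, -40) = -40
n2-2 (Priya): min(74, -80, 96) = -80
n2 (Gita): max(-40, -80) = -40
root (Priya): min(-21, -40) = -40
At root, Priya picks n2 (lowest: -40).
At n2, Gita picks n2-1 (highest: -40).
At n2-1, Priya picks n2-1-3 (lowest: -40).
Terminal value -40.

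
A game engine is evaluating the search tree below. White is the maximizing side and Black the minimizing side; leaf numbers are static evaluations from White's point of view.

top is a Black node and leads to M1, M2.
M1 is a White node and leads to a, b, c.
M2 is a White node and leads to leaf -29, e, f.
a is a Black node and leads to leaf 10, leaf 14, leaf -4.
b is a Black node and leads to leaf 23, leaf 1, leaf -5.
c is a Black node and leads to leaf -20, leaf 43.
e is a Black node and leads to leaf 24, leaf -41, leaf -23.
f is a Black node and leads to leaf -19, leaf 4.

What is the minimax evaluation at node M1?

a (Black): min(10, 14, -4) = -4
b (Black): min(23, 1, -5) = -5
c (Black): min(-20, 43) = -20
M1 (White): max(-4, -5, -20) = -4

-4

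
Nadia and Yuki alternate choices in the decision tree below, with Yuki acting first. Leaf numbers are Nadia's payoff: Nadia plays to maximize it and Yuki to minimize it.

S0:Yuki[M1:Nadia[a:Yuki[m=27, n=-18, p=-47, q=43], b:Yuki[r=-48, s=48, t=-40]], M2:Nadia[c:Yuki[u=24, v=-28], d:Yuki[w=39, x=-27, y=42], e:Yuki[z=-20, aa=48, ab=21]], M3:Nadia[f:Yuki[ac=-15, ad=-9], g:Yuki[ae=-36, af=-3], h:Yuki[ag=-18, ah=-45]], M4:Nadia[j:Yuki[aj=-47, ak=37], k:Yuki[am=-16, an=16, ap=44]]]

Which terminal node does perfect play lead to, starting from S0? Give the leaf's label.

p

a (Yuki): min(27, -18, -47, 43) = -47
b (Yuki): min(-48, 48, -40) = -48
M1 (Nadia): max(-47, -48) = -47
c (Yuki): min(24, -28) = -28
d (Yuki): min(39, -27, 42) = -27
e (Yuki): min(-20, 48, 21) = -20
M2 (Nadia): max(-28, -27, -20) = -20
f (Yuki): min(-15, -9) = -15
g (Yuki): min(-36, -3) = -36
h (Yuki): min(-18, -45) = -45
M3 (Nadia): max(-15, -36, -45) = -15
j (Yuki): min(-47, 37) = -47
k (Yuki): min(-16, 16, 44) = -16
M4 (Nadia): max(-47, -16) = -16
S0 (Yuki): min(-47, -20, -15, -16) = -47
At S0, Yuki picks M1 (lowest: -47).
At M1, Nadia picks a (highest: -47).
At a, Yuki picks p (lowest: -47).
Terminal value -47.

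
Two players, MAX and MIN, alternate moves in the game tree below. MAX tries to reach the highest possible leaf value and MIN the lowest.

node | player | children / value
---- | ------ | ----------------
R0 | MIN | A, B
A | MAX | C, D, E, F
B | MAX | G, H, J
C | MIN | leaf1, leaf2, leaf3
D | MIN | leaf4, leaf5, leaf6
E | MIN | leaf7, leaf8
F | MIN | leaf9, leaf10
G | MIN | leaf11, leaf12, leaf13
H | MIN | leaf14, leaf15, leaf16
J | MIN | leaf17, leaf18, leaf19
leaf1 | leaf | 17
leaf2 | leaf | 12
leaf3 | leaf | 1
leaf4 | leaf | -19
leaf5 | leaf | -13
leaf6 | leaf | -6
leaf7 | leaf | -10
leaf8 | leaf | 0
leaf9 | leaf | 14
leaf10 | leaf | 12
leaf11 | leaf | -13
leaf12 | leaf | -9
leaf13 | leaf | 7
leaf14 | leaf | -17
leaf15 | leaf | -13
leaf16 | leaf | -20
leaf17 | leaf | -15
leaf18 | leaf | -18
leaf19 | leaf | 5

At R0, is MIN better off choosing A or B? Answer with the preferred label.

B

C (MIN): min(17, 12, 1) = 1
D (MIN): min(-19, -13, -6) = -19
E (MIN): min(-10, 0) = -10
F (MIN): min(14, 12) = 12
A (MAX): max(1, -19, -10, 12) = 12
G (MIN): min(-13, -9, 7) = -13
H (MIN): min(-17, -13, -20) = -20
J (MIN): min(-15, -18, 5) = -18
B (MAX): max(-13, -20, -18) = -13
MIN prefers the lower value; A=12, B=-13. B is better since -13 < 12.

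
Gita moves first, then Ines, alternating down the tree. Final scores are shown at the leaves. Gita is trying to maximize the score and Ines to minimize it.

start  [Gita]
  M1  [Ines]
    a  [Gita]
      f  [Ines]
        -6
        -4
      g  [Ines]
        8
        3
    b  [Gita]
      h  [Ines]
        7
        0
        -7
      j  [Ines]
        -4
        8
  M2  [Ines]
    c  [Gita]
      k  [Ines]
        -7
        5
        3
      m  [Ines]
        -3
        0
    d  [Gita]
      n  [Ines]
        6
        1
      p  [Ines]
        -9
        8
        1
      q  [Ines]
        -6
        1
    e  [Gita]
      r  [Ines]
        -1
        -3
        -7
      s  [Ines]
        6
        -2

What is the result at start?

f (Ines): min(-6, -4) = -6
g (Ines): min(8, 3) = 3
a (Gita): max(-6, 3) = 3
h (Ines): min(7, 0, -7) = -7
j (Ines): min(-4, 8) = -4
b (Gita): max(-7, -4) = -4
M1 (Ines): min(3, -4) = -4
k (Ines): min(-7, 5, 3) = -7
m (Ines): min(-3, 0) = -3
c (Gita): max(-7, -3) = -3
n (Ines): min(6, 1) = 1
p (Ines): min(-9, 8, 1) = -9
q (Ines): min(-6, 1) = -6
d (Gita): max(1, -9, -6) = 1
r (Ines): min(-1, -3, -7) = -7
s (Ines): min(6, -2) = -2
e (Gita): max(-7, -2) = -2
M2 (Ines): min(-3, 1, -2) = -3
start (Gita): max(-4, -3) = -3

-3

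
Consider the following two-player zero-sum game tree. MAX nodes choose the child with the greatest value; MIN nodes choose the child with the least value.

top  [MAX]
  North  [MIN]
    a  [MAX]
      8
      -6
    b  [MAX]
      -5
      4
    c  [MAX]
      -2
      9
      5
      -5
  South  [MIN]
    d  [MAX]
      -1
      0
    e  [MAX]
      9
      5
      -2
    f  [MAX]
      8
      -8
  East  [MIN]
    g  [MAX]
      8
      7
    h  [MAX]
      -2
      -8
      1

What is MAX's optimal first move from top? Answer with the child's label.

a (MAX): max(8, -6) = 8
b (MAX): max(-5, 4) = 4
c (MAX): max(-2, 9, 5, -5) = 9
North (MIN): min(8, 4, 9) = 4
d (MAX): max(-1, 0) = 0
e (MAX): max(9, 5, -2) = 9
f (MAX): max(8, -8) = 8
South (MIN): min(0, 9, 8) = 0
g (MAX): max(8, 7) = 8
h (MAX): max(-2, -8, 1) = 1
East (MIN): min(8, 1) = 1
top (MAX): max(4, 0, 1) = 4
MAX at top wants the highest of {North=4, South=0, East=1}, so chooses North.

North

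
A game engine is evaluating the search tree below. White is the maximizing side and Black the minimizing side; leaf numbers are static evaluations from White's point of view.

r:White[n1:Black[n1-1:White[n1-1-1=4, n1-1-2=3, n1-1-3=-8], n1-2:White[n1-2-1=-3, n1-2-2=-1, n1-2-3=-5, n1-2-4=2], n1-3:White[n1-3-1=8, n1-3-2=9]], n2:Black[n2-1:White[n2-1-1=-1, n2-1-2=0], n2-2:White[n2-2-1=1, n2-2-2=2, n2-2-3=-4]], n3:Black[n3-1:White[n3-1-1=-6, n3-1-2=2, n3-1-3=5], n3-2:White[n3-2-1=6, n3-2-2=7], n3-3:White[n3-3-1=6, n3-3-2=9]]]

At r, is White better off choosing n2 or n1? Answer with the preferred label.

n2-1 (White): max(-1, 0) = 0
n2-2 (White): max(1, 2, -4) = 2
n2 (Black): min(0, 2) = 0
n1-1 (White): max(4, 3, -8) = 4
n1-2 (White): max(-3, -1, -5, 2) = 2
n1-3 (White): max(8, 9) = 9
n1 (Black): min(4, 2, 9) = 2
White prefers the higher value; n2=0, n1=2. n1 is better since 2 > 0.

n1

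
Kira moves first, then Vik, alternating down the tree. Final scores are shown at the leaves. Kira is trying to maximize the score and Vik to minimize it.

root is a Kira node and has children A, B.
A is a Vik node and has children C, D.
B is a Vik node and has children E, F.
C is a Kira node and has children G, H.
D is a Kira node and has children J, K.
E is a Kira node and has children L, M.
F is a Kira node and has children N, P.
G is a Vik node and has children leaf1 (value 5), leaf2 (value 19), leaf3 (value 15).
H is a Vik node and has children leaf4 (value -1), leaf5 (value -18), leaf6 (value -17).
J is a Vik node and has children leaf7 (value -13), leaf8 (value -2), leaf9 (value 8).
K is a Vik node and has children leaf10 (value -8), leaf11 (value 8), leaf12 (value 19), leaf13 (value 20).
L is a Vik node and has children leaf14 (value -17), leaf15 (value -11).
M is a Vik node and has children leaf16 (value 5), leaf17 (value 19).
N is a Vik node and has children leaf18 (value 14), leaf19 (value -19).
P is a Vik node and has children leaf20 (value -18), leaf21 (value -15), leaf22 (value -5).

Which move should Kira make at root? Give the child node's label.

A

G (Vik): min(5, 19, 15) = 5
H (Vik): min(-1, -18, -17) = -18
C (Kira): max(5, -18) = 5
J (Vik): min(-13, -2, 8) = -13
K (Vik): min(-8, 8, 19, 20) = -8
D (Kira): max(-13, -8) = -8
A (Vik): min(5, -8) = -8
L (Vik): min(-17, -11) = -17
M (Vik): min(5, 19) = 5
E (Kira): max(-17, 5) = 5
N (Vik): min(14, -19) = -19
P (Vik): min(-18, -15, -5) = -18
F (Kira): max(-19, -18) = -18
B (Vik): min(5, -18) = -18
root (Kira): max(-8, -18) = -8
Kira at root wants the highest of {A=-8, B=-18}, so chooses A.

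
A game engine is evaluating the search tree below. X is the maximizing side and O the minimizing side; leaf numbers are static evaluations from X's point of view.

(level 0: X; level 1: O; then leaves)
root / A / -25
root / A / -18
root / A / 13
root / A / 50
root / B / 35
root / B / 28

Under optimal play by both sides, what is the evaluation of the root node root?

28

A (O): min(-25, -18, 13, 50) = -25
B (O): min(35, 28) = 28
root (X): max(-25, 28) = 28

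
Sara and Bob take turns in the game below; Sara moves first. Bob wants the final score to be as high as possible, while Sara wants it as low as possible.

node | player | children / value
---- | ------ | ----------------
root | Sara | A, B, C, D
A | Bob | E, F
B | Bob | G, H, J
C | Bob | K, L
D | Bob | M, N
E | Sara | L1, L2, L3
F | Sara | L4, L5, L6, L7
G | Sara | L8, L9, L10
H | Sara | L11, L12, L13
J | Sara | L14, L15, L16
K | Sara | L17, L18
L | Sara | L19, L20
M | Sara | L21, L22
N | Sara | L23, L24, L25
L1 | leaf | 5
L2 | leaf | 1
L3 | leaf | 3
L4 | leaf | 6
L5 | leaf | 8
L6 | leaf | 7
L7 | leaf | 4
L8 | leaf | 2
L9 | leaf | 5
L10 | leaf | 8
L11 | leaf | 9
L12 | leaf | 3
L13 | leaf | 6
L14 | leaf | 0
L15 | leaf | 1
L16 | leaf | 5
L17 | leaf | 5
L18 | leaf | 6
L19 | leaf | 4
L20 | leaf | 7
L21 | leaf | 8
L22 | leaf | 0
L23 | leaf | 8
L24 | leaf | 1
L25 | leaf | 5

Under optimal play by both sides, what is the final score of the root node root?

E (Sara): min(5, 1, 3) = 1
F (Sara): min(6, 8, 7, 4) = 4
A (Bob): max(1, 4) = 4
G (Sara): min(2, 5, 8) = 2
H (Sara): min(9, 3, 6) = 3
J (Sara): min(0, 1, 5) = 0
B (Bob): max(2, 3, 0) = 3
K (Sara): min(5, 6) = 5
L (Sara): min(4, 7) = 4
C (Bob): max(5, 4) = 5
M (Sara): min(8, 0) = 0
N (Sara): min(8, 1, 5) = 1
D (Bob): max(0, 1) = 1
root (Sara): min(4, 3, 5, 1) = 1

1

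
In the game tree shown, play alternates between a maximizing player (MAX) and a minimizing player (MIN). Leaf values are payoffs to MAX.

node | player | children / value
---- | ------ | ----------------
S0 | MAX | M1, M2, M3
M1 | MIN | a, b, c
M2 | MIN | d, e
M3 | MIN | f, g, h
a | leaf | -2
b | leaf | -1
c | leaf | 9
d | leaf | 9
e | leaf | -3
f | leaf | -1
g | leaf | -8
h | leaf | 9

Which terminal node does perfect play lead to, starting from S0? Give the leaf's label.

a

M1 (MIN): min(-2, -1, 9) = -2
M2 (MIN): min(9, -3) = -3
M3 (MIN): min(-1, -8, 9) = -8
S0 (MAX): max(-2, -3, -8) = -2
At S0, MAX picks M1 (highest: -2).
At M1, MIN picks a (lowest: -2).
Terminal value -2.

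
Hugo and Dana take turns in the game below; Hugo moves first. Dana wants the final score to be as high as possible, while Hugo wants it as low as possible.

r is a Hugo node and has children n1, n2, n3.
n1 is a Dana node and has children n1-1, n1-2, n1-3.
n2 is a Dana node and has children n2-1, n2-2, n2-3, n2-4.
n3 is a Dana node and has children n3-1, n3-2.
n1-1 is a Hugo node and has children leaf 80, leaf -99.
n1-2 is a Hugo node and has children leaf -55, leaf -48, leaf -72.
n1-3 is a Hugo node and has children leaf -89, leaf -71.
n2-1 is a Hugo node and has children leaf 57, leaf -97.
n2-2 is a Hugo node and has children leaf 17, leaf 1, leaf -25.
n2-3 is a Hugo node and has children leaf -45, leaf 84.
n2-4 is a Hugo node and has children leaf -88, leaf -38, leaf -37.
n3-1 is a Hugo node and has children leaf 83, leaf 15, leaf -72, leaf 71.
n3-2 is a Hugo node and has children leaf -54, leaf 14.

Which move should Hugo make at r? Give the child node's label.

n1-1 (Hugo): min(80, -99) = -99
n1-2 (Hugo): min(-55, -48, -72) = -72
n1-3 (Hugo): min(-89, -71) = -89
n1 (Dana): max(-99, -72, -89) = -72
n2-1 (Hugo): min(57, -97) = -97
n2-2 (Hugo): min(17, 1, -25) = -25
n2-3 (Hugo): min(-45, 84) = -45
n2-4 (Hugo): min(-88, -38, -37) = -88
n2 (Dana): max(-97, -25, -45, -88) = -25
n3-1 (Hugo): min(83, 15, -72, 71) = -72
n3-2 (Hugo): min(-54, 14) = -54
n3 (Dana): max(-72, -54) = -54
r (Hugo): min(-72, -25, -54) = -72
Hugo at r wants the lowest of {n1=-72, n2=-25, n3=-54}, so chooses n1.

n1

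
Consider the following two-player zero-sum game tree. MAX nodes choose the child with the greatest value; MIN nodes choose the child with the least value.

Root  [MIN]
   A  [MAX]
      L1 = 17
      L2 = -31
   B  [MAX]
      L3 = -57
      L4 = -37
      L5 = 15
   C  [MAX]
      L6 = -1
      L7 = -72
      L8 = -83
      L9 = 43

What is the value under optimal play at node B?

B (MAX): max(-57, -37, 15) = 15

15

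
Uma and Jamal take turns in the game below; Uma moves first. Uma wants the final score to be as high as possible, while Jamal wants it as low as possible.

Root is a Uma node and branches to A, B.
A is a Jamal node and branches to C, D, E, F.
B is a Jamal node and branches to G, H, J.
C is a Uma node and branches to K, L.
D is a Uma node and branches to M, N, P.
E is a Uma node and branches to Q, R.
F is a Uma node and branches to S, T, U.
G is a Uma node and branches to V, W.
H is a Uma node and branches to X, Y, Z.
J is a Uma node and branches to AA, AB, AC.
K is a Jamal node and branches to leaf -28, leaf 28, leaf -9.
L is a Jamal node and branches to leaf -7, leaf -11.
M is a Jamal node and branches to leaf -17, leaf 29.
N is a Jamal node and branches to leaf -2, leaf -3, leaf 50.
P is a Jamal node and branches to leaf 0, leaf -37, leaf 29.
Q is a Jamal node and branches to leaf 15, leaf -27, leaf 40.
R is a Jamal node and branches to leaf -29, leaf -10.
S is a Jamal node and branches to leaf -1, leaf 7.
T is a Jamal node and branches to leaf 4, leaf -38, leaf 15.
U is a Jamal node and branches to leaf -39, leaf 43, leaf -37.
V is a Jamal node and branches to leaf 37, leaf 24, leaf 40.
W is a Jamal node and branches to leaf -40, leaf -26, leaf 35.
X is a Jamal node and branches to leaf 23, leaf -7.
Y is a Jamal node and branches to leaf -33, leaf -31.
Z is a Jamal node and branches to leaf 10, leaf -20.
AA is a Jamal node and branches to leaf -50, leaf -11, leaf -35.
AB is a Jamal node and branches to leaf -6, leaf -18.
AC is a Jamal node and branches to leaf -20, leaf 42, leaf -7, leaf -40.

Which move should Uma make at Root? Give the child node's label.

B

K (Jamal): min(-28, 28, -9) = -28
L (Jamal): min(-7, -11) = -11
C (Uma): max(-28, -11) = -11
M (Jamal): min(-17, 29) = -17
N (Jamal): min(-2, -3, 50) = -3
P (Jamal): min(0, -37, 29) = -37
D (Uma): max(-17, -3, -37) = -3
Q (Jamal): min(15, -27, 40) = -27
R (Jamal): min(-29, -10) = -29
E (Uma): max(-27, -29) = -27
S (Jamal): min(-1, 7) = -1
T (Jamal): min(4, -38, 15) = -38
U (Jamal): min(-39, 43, -37) = -39
F (Uma): max(-1, -38, -39) = -1
A (Jamal): min(-11, -3, -27, -1) = -27
V (Jamal): min(37, 24, 40) = 24
W (Jamal): min(-40, -26, 35) = -40
G (Uma): max(24, -40) = 24
X (Jamal): min(23, -7) = -7
Y (Jamal): min(-33, -31) = -33
Z (Jamal): min(10, -20) = -20
H (Uma): max(-7, -33, -20) = -7
AA (Jamal): min(-50, -11, -35) = -50
AB (Jamal): min(-6, -18) = -18
AC (Jamal): min(-20, 42, -7, -40) = -40
J (Uma): max(-50, -18, -40) = -18
B (Jamal): min(24, -7, -18) = -18
Root (Uma): max(-27, -18) = -18
Uma at Root wants the highest of {A=-27, B=-18}, so chooses B.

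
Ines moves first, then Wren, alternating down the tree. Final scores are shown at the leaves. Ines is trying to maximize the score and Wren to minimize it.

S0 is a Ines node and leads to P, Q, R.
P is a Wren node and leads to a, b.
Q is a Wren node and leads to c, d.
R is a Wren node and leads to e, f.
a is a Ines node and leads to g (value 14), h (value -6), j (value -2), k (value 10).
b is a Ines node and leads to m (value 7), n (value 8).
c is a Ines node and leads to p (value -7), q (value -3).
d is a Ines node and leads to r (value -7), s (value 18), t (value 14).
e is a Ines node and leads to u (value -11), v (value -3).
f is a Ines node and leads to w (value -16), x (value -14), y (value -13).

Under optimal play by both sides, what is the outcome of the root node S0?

a (Ines): max(14, -6, -2, 10) = 14
b (Ines): max(7, 8) = 8
P (Wren): min(14, 8) = 8
c (Ines): max(-7, -3) = -3
d (Ines): max(-7, 18, 14) = 18
Q (Wren): min(-3, 18) = -3
e (Ines): max(-11, -3) = -3
f (Ines): max(-16, -14, -13) = -13
R (Wren): min(-3, -13) = -13
S0 (Ines): max(8, -3, -13) = 8

8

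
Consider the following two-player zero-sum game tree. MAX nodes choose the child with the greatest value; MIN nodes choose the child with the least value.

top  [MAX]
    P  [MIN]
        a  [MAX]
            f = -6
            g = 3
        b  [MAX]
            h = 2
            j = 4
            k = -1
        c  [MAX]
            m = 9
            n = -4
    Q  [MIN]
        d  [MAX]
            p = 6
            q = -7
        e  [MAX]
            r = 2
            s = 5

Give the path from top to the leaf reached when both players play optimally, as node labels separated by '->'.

a (MAX): max(-6, 3) = 3
b (MAX): max(2, 4, -1) = 4
c (MAX): max(9, -4) = 9
P (MIN): min(3, 4, 9) = 3
d (MAX): max(6, -7) = 6
e (MAX): max(2, 5) = 5
Q (MIN): min(6, 5) = 5
top (MAX): max(3, 5) = 5
At top, MAX picks Q (highest: 5).
At Q, MIN picks e (lowest: 5).
At e, MAX picks s (highest: 5).
Terminal value 5.

top -> Q -> e -> s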